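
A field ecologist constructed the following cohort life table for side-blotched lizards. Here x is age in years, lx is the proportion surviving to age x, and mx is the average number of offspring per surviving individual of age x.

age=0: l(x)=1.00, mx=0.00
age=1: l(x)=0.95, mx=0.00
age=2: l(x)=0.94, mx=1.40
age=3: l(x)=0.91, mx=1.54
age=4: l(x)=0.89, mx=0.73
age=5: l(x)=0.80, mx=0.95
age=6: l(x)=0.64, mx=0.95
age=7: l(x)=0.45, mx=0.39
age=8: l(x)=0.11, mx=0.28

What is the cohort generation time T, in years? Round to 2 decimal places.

3.72

lx·mx: 0, 0, 1.316, 1.4014, 0.6497, 0.76, 0.608, 0.1755, 0.0308 → R0 = 4.9414
x·lx·mx: 0, 0, 2.632, 4.2042, 2.5988, 3.8, 3.648, 1.2285, 0.2464 → Σ = 18.3579
T = 18.3579 / 4.9414 = 3.715121… → 3.72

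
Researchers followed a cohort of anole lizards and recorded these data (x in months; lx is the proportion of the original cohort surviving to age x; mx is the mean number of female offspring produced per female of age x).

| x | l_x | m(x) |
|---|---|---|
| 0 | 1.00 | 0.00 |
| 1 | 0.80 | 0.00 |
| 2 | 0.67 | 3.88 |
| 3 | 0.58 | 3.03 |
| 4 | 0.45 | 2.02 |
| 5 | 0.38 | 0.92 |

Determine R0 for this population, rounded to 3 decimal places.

lx·mx by age: 0, 0, 2.5996, 1.7574, 0.909, 0.3496
R0 = Σ lx·mx = 5.6156 → 5.616

5.616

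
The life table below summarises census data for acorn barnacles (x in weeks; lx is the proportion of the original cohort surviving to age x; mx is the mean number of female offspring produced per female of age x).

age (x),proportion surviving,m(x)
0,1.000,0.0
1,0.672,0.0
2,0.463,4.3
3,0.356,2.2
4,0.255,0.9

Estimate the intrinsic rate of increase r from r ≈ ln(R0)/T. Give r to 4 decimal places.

0.4557

R0 = Σ lx·mx = 0 + 0 + 1.9909 + 0.7832 + 0.2295 = 3.0036
Σ x·lx·mx = 7.2494; T = 7.2494/3.0036 = 2.41357…
r ≈ ln(R0)/T = ln(3.0036)/2.41357… = 0.455678… → 0.4557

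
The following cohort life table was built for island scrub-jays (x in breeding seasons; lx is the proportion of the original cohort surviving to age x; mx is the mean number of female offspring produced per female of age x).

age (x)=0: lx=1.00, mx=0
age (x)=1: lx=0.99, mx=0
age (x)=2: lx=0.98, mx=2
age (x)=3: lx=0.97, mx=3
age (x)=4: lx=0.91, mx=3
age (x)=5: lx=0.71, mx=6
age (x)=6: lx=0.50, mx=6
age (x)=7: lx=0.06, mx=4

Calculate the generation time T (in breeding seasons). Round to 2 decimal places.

lx·mx: 0, 0, 1.96, 2.91, 2.73, 4.26, 3, 0.24 → R0 = 15.1
x·lx·mx: 0, 0, 3.92, 8.73, 10.92, 21.3, 18, 1.68 → Σ = 64.55
T = 64.55 / 15.1 = 4.274834… → 4.27

4.27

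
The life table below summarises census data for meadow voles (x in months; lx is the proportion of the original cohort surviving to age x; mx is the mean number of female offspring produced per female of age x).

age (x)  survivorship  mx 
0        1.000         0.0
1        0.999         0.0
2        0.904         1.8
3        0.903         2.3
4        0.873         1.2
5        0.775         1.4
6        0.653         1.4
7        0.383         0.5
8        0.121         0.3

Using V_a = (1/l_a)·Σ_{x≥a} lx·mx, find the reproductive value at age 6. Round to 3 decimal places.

1.749

lx·mx for x ≥ 6: 0.9142, 0.1915, 0.0363 → sum = 1.142
V_6 = 1.142 / l_6 = 1.142 / 0.653 = 1.748851… → 1.749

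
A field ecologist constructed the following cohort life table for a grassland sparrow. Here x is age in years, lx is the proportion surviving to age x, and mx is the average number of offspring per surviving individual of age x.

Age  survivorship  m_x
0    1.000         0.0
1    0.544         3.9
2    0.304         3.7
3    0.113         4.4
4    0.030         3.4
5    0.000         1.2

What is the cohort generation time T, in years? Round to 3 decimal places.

1.631

lx·mx: 0, 2.1216, 1.1248, 0.4972, 0.102, 0 → R0 = 3.8456
x·lx·mx: 0, 2.1216, 2.2496, 1.4916, 0.408, 0 → Σ = 6.2708
T = 6.2708 / 3.8456 = 1.630643… → 1.631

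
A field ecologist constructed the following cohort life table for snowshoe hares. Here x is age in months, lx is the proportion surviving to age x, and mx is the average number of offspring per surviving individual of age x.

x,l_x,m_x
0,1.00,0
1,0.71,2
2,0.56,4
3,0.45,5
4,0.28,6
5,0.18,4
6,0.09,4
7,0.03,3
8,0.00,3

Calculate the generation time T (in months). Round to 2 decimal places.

2.94

lx·mx: 0, 1.42, 2.24, 2.25, 1.68, 0.72, 0.36, 0.09, 0 → R0 = 8.76
x·lx·mx: 0, 1.42, 4.48, 6.75, 6.72, 3.6, 2.16, 0.63, 0 → Σ = 25.76
T = 25.76 / 8.76 = 2.940639… → 2.94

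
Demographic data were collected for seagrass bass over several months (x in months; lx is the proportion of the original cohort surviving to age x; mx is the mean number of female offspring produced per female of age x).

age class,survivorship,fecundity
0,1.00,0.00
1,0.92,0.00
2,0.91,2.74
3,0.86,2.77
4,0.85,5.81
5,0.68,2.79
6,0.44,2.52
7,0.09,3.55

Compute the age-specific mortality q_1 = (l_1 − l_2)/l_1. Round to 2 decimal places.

q_1 = (l_1 − l_2) / l_1 = (0.92 − 0.91) / 0.92
     = 0.01 / 0.92 = 0.01087… → 0.01

0.01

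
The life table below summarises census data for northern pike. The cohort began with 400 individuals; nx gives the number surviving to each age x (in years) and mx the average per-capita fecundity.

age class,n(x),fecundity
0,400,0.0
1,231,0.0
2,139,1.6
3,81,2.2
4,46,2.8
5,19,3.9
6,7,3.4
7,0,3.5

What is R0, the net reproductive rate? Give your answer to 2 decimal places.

lx = nx/n0 = nx/400: 1, 0.5775, 0.3475, 0.2025, 0.115, 0.0475, 0.0175, 0
lx·mx by age: 0, 0, 0.556, 0.4455, 0.322, 0.18525, 0.0595, 0
R0 = Σ lx·mx = 1.56825 → 1.57

1.57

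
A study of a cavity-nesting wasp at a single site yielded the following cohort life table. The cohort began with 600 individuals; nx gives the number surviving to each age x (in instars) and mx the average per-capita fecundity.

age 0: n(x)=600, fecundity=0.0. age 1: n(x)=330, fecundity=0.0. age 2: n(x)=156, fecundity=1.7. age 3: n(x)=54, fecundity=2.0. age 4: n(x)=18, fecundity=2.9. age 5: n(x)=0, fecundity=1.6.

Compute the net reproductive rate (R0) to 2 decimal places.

0.71

lx = nx/n0 = nx/600: 1, 0.55, 0.26, 0.09, 0.03, 0
lx·mx by age: 0, 0, 0.442, 0.18, 0.087, 0
R0 = Σ lx·mx = 0.709 → 0.71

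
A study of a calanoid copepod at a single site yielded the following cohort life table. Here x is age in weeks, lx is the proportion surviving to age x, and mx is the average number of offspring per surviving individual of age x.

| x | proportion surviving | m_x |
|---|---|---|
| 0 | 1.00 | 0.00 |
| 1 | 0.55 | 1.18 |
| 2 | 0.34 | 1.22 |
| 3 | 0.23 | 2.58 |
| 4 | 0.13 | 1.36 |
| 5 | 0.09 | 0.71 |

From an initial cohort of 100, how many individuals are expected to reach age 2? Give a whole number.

34

Expected survivors = N0 · l_2 = 100 × 0.34 = 34 → 34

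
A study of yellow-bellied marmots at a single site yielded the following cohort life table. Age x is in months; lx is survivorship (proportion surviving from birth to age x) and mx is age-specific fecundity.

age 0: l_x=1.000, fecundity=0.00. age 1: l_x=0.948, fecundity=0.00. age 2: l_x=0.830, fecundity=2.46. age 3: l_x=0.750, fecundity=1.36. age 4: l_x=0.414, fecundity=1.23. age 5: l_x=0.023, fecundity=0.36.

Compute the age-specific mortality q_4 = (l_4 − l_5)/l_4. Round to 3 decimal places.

q_4 = (l_4 − l_5) / l_4 = (0.414 − 0.023) / 0.414
     = 0.391 / 0.414 = 0.944444… → 0.944

0.944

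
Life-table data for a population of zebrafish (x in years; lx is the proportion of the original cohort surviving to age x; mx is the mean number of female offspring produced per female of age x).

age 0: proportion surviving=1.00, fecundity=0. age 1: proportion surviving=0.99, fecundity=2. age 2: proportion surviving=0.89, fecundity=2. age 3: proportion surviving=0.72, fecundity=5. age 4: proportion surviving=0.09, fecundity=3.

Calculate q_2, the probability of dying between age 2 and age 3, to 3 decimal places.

0.191

q_2 = (l_2 − l_3) / l_2 = (0.89 − 0.72) / 0.89
     = 0.17 / 0.89 = 0.191011… → 0.191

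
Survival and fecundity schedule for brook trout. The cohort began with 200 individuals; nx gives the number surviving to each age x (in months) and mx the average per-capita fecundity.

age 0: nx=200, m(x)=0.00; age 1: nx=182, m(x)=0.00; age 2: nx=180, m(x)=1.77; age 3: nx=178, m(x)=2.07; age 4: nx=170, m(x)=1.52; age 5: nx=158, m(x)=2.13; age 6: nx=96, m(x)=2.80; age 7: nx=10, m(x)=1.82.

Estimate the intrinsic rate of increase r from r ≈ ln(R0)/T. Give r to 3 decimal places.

lx = nx/n0 = nx/200: 1, 0.91, 0.9, 0.89, 0.85, 0.79, 0.48, 0.05
R0 = Σ lx·mx = 0 + 0 + 1.593 + 1.8423 + 1.292 + 1.6827 + 1.344 + 0.091 = 7.845
Σ x·lx·mx = 30.9954; T = 30.9954/7.845 = 3.95098…
r ≈ ln(R0)/T = ln(7.845)/3.95098… = 0.52136… → 0.521

0.521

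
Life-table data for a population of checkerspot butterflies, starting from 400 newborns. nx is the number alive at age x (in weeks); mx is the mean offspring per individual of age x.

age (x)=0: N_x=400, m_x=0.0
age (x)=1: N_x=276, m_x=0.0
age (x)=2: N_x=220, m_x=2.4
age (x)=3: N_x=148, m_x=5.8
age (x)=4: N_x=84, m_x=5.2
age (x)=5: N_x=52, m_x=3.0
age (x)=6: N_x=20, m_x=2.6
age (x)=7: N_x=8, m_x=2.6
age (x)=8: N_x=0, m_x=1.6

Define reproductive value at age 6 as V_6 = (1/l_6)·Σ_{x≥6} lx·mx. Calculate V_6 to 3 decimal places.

lx = nx/n0 = nx/400: 1, 0.69, 0.55, 0.37, 0.21, 0.13, 0.05, 0.02, 0
lx·mx for x ≥ 6: 0.13, 0.052, 0 → sum = 0.182
V_6 = 0.182 / l_6 = 0.182 / 0.05 = 3.64 → 3.640

3.640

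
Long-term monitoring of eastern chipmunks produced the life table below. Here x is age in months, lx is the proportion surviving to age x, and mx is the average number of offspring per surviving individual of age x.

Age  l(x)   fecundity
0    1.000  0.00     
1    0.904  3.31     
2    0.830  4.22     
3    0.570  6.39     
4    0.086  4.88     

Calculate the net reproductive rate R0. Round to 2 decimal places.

lx·mx by age: 0, 2.99224, 3.5026, 3.6423, 0.41968
R0 = Σ lx·mx = 10.55682 → 10.56

10.56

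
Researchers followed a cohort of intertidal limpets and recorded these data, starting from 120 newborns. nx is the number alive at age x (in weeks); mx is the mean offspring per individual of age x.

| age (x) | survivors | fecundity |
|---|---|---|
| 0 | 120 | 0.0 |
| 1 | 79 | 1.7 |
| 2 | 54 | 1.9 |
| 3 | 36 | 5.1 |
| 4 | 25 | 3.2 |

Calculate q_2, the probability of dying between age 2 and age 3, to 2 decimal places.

lx = nx/n0 = nx/120: 1, 0.65833…, 0.45, 0.3, 0.20833…
q_2 = (l_2 − l_3) / l_2 = (0.45 − 0.3) / 0.45
     = 0.15 / 0.45 = 0.333333… → 0.33

0.33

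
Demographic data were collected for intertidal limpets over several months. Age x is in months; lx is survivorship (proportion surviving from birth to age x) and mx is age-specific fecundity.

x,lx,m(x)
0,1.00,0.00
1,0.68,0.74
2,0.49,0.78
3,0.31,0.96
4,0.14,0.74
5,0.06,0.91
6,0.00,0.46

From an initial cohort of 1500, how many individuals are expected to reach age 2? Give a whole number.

Expected survivors = N0 · l_2 = 1500 × 0.49 = 735 → 735

735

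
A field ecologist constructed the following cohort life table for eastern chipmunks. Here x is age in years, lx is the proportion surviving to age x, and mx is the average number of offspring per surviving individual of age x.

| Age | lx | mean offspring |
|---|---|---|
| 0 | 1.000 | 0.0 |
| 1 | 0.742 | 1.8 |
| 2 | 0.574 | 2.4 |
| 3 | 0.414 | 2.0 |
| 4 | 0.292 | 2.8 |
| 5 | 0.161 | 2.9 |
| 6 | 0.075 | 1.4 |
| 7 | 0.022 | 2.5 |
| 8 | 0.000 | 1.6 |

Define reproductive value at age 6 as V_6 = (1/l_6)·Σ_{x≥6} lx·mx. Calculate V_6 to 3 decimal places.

2.133

lx·mx for x ≥ 6: 0.105, 0.055, 0 → sum = 0.16
V_6 = 0.16 / l_6 = 0.16 / 0.075 = 2.133333… → 2.133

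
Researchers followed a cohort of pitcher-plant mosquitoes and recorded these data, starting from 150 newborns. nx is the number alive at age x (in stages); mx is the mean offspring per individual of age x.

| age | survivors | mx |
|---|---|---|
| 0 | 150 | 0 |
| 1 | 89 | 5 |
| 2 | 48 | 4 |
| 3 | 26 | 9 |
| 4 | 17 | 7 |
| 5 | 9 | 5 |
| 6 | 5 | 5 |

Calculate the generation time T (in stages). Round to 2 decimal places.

2.25

lx = nx/n0 = nx/150: 1, 0.59333…, 0.32, 0.17333…, 0.11333…, 0.06, 0.03333…
lx·mx: 0, 2.966667…, 1.28, 1.56…, 0.793333…, 0.3, 0.166667… → R0 = 7.066667…
x·lx·mx: 0, 2.966667…, 2.56, 4.68…, 3.173333…, 1.5, 1… → Σ = 15.88…
T = 15.88… / 7.066667… = 2.24717… → 2.25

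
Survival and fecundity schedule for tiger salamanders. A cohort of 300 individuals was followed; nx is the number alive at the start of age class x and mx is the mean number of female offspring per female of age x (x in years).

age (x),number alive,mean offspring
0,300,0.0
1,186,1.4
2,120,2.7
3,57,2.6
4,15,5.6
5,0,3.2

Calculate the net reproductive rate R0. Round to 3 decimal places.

2.722

lx = nx/n0 = nx/300: 1, 0.62, 0.4, 0.19, 0.05, 0
lx·mx by age: 0, 0.868, 1.08, 0.494, 0.28, 0
R0 = Σ lx·mx = 2.722 → 2.722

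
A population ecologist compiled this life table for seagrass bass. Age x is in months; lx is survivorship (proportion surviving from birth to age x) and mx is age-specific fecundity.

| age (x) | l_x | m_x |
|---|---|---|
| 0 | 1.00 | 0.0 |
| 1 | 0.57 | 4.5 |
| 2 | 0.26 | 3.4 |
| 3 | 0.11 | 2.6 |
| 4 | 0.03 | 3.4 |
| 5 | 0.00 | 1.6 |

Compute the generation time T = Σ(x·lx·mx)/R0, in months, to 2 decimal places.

lx·mx: 0, 2.565, 0.884, 0.286, 0.102, 0 → R0 = 3.837
x·lx·mx: 0, 2.565, 1.768, 0.858, 0.408, 0 → Σ = 5.599
T = 5.599 / 3.837 = 1.459213… → 1.46

1.46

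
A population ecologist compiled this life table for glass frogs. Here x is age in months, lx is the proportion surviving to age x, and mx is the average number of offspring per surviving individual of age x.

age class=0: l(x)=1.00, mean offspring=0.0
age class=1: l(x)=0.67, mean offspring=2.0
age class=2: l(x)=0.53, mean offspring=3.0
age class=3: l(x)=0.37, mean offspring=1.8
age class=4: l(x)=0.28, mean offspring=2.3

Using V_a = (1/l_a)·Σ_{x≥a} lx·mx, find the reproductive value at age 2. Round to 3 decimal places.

5.472

lx·mx for x ≥ 2: 1.59, 0.666, 0.644 → sum = 2.9
V_2 = 2.9 / l_2 = 2.9 / 0.53 = 5.471698… → 5.472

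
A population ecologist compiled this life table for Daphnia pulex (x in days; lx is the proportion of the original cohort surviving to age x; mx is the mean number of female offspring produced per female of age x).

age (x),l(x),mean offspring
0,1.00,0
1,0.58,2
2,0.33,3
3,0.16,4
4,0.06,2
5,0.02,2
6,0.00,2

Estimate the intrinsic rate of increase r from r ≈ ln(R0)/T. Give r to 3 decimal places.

R0 = Σ lx·mx = 0 + 1.16 + 0.99 + 0.64 + 0.12 + 0.04 + 0 = 2.95
Σ x·lx·mx = 5.74; T = 5.74/2.95 = 1.94576…
r ≈ ln(R0)/T = ln(2.95)/1.94576… = 0.55598… → 0.556

0.556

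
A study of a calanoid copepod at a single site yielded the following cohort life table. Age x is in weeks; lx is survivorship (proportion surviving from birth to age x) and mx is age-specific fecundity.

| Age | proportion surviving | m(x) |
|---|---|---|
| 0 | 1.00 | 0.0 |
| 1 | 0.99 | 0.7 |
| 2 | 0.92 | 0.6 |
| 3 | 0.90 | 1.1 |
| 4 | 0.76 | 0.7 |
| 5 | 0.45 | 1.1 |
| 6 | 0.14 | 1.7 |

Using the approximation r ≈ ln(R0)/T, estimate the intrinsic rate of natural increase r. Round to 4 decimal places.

0.4061

R0 = Σ lx·mx = 0 + 0.693 + 0.552 + 0.99 + 0.532 + 0.495 + 0.238 = 3.5
Σ x·lx·mx = 10.798; T = 10.798/3.5 = 3.08514…
r ≈ ln(R0)/T = ln(3.5)/3.08514… = 0.406063… → 0.4061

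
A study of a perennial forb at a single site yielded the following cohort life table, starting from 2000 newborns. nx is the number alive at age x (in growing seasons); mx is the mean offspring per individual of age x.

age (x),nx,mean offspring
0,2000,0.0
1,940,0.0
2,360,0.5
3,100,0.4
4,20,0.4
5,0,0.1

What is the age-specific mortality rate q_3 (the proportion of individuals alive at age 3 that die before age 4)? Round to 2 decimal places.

0.80

lx = nx/n0 = nx/2000: 1, 0.47, 0.18, 0.05, 0.01, 0
q_3 = (l_3 − l_4) / l_3 = (0.05 − 0.01) / 0.05
     = 0.04 / 0.05 = 0.8 → 0.80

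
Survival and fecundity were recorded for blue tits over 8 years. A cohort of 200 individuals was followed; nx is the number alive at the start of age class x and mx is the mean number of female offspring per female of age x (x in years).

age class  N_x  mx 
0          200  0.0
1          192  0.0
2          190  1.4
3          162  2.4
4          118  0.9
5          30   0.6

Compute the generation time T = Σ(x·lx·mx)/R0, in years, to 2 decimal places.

2.84

lx = nx/n0 = nx/200: 1, 0.96, 0.95, 0.81, 0.59, 0.15
lx·mx: 0, 0, 1.33, 1.944, 0.531, 0.09 → R0 = 3.895
x·lx·mx: 0, 0, 2.66, 5.832, 2.124, 0.45 → Σ = 11.066
T = 11.066 / 3.895 = 2.841078… → 2.84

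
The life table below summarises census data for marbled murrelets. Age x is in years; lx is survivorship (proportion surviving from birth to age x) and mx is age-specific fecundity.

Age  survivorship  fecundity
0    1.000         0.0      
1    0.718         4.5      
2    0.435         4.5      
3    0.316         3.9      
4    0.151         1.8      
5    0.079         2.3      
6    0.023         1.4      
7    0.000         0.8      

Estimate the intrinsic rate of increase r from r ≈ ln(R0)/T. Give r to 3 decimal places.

R0 = Σ lx·mx = 0 + 3.231 + 1.9575 + 1.2324 + 0.2718 + 0.1817 + 0.0322 + 0 = 6.9066
Σ x·lx·mx = 13.0321; T = 13.0321/6.9066 = 1.88691…
r ≈ ln(R0)/T = ln(6.9066)/1.88691… = 1.02415… → 1.024

1.024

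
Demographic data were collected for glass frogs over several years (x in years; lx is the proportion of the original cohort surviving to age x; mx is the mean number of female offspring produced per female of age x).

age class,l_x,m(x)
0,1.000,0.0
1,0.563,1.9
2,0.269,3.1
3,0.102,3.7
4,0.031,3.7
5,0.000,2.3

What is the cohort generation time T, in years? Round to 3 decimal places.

1.807

lx·mx: 0, 1.0697, 0.8339, 0.3774, 0.1147, 0 → R0 = 2.3957
x·lx·mx: 0, 1.0697, 1.6678, 1.1322, 0.4588, 0 → Σ = 4.3285
T = 4.3285 / 2.3957 = 1.806779… → 1.807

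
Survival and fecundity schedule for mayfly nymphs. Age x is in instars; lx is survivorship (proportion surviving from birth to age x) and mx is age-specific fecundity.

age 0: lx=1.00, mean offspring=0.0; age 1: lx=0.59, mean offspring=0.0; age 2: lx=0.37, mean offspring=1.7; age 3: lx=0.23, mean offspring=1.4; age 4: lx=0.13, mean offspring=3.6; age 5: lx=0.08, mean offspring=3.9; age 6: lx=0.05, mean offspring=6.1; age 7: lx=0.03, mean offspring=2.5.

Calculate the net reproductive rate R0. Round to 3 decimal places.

2.111

lx·mx by age: 0, 0, 0.629, 0.322, 0.468, 0.312, 0.305, 0.075
R0 = Σ lx·mx = 2.111 → 2.111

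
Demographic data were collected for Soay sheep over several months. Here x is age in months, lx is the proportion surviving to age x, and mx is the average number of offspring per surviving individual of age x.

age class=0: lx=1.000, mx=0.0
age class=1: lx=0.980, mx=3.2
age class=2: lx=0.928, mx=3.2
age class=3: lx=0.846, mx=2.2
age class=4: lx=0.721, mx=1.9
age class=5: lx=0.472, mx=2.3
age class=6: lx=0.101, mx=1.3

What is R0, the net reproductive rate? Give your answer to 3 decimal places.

10.554

lx·mx by age: 0, 3.136, 2.9696, 1.8612, 1.3699, 1.0856, 0.1313
R0 = Σ lx·mx = 10.5536 → 10.554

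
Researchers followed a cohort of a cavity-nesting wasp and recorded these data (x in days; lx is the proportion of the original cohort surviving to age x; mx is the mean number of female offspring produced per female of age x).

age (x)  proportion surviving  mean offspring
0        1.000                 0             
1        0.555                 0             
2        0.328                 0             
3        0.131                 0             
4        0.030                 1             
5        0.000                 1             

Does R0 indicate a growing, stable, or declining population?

declining

R0 = Σ lx·mx = 0 + 0 + 0 + 0 + 0.03 + 0 = 0.03
R0 < 1, so the population is declining.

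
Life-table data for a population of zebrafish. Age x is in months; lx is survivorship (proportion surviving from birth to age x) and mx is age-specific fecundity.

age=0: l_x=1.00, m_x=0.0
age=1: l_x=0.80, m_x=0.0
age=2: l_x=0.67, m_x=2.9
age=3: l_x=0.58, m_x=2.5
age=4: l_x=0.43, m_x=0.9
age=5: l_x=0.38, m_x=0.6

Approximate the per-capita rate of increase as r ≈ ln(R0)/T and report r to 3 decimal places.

0.509

R0 = Σ lx·mx = 0 + 0 + 1.943 + 1.45 + 0.387 + 0.228 = 4.008
Σ x·lx·mx = 10.924; T = 10.924/4.008 = 2.72555…
r ≈ ln(R0)/T = ln(4.008)/2.72555… = 0.50936… → 0.509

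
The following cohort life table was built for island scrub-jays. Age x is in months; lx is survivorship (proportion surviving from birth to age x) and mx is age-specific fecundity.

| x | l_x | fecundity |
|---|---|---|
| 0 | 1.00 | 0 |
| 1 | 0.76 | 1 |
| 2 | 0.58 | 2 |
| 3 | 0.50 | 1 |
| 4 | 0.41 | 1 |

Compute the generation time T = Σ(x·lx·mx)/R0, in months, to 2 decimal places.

lx·mx: 0, 0.76, 1.16, 0.5, 0.41 → R0 = 2.83
x·lx·mx: 0, 0.76, 2.32, 1.5, 1.64 → Σ = 6.22
T = 6.22 / 2.83 = 2.19788… → 2.20

2.20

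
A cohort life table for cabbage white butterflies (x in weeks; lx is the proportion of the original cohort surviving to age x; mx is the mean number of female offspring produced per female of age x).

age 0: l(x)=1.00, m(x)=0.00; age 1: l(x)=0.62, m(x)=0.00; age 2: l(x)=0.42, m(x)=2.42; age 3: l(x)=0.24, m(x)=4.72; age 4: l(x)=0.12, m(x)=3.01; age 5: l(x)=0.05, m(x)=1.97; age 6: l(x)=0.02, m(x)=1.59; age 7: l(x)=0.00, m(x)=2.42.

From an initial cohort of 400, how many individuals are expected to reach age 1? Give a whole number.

248

Expected survivors = N0 · l_1 = 400 × 0.62 = 248 → 248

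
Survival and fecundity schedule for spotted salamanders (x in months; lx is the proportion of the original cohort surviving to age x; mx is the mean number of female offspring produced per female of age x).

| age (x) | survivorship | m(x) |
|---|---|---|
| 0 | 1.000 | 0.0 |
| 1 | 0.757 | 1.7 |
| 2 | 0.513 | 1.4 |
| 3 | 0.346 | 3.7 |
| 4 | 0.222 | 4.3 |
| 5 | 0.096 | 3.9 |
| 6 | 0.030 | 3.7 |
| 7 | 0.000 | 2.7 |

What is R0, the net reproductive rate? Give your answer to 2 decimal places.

lx·mx by age: 0, 1.2869, 0.7182, 1.2802, 0.9546, 0.3744, 0.111, 0
R0 = Σ lx·mx = 4.7253 → 4.73

4.73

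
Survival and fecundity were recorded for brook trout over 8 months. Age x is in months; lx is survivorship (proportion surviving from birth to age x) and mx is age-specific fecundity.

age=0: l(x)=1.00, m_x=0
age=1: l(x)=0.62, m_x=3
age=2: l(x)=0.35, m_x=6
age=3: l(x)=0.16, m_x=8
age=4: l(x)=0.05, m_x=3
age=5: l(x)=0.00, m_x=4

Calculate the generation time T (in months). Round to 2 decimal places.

1.95

lx·mx: 0, 1.86, 2.1, 1.28, 0.15, 0 → R0 = 5.39
x·lx·mx: 0, 1.86, 4.2, 3.84, 0.6, 0 → Σ = 10.5
T = 10.5 / 5.39 = 1.948052… → 1.95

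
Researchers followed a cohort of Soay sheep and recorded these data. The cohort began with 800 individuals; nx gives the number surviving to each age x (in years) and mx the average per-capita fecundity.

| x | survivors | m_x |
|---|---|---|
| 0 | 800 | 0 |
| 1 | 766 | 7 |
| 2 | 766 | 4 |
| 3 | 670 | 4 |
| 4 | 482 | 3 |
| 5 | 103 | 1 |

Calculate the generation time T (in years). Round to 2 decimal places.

2.04

lx = nx/n0 = nx/800: 1, 0.9575, 0.9575, 0.8375, 0.6025, 0.12875
lx·mx: 0, 6.7025, 3.83, 3.35, 1.8075, 0.12875 → R0 = 15.81875
x·lx·mx: 0, 6.7025, 7.66, 10.05, 7.23, 0.64375 → Σ = 32.28625
T = 32.28625 / 15.81875 = 2.041011… → 2.04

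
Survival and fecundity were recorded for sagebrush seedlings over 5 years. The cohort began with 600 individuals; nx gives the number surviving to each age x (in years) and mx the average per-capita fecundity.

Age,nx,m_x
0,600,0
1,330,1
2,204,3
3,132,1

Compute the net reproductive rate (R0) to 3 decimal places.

1.790

lx = nx/n0 = nx/600: 1, 0.55, 0.34, 0.22
lx·mx by age: 0, 0.55, 1.02, 0.22
R0 = Σ lx·mx = 1.79 → 1.790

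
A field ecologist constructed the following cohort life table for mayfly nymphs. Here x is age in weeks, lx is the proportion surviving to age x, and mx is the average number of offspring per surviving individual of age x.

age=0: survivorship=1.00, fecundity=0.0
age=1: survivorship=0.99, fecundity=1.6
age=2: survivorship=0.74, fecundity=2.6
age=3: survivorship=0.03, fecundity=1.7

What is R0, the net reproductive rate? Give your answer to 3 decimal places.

lx·mx by age: 0, 1.584, 1.924, 0.051
R0 = Σ lx·mx = 3.559 → 3.559

3.559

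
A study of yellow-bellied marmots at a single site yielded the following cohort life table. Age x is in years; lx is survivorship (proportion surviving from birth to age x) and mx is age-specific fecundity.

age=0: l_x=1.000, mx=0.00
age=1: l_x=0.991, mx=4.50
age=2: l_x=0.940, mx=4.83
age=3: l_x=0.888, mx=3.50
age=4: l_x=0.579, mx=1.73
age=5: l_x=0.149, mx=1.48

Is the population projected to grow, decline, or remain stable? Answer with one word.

R0 = Σ lx·mx = 0 + 4.4595 + 4.5402 + 3.108 + 1.00167 + 0.22052 = 13.32989
R0 > 1, so the population is growing.

growing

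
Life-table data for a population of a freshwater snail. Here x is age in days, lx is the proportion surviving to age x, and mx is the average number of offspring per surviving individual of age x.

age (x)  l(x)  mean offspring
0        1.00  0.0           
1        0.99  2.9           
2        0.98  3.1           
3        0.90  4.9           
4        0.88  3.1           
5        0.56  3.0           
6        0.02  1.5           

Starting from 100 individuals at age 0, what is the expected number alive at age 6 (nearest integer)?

2

Expected survivors = N0 · l_6 = 100 × 0.02 = 2 → 2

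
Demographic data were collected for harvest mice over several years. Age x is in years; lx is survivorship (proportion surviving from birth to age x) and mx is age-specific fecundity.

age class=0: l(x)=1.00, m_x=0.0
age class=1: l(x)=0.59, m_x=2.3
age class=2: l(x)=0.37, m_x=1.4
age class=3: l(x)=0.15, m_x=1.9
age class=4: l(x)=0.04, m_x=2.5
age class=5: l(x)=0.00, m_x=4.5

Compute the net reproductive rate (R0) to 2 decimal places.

2.26

lx·mx by age: 0, 1.357, 0.518, 0.285, 0.1, 0
R0 = Σ lx·mx = 2.26 → 2.26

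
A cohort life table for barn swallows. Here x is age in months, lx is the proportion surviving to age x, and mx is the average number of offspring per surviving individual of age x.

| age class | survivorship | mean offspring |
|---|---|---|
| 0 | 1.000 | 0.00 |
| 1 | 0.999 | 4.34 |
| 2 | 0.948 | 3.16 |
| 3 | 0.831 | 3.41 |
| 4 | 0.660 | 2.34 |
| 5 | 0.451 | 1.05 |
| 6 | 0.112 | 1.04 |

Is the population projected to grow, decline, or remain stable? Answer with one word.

growing

R0 = Σ lx·mx = 0 + 4.33566 + 2.99568 + 2.83371 + 1.5444 + 0.47355 + 0.11648 = 12.29948
R0 > 1, so the population is growing.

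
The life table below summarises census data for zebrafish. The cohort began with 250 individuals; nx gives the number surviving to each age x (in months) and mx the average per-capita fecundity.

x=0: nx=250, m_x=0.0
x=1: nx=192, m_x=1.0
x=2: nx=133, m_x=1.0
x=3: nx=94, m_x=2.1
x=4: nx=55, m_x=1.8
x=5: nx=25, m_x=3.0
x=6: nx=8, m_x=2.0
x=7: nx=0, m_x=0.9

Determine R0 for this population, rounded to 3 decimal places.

lx = nx/n0 = nx/250: 1, 0.768, 0.532, 0.376, 0.22, 0.1, 0.032, 0
lx·mx by age: 0, 0.768, 0.532, 0.7896, 0.396, 0.3, 0.064, 0
R0 = Σ lx·mx = 2.8496 → 2.850

2.850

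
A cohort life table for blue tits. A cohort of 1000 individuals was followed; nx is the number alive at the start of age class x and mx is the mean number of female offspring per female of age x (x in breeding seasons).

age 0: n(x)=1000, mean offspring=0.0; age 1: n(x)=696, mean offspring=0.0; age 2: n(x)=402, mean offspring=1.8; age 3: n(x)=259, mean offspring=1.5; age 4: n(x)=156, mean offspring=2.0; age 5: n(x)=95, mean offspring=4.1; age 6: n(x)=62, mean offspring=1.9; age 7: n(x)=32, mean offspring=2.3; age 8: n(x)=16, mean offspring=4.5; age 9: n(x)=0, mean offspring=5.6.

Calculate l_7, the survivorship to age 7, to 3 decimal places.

l_7 = n_7/n_0 = 32/1000 = 0.032 → 0.032

0.032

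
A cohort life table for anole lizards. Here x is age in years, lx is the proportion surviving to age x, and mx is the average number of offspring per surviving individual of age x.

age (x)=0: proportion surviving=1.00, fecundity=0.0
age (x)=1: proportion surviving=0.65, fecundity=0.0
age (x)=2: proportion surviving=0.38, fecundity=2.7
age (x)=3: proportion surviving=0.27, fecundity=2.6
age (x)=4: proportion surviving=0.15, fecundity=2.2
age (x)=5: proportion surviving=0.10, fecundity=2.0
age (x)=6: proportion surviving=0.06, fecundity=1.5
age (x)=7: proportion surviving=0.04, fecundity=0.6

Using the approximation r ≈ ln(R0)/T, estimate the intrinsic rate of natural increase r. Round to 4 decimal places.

0.2851

R0 = Σ lx·mx = 0 + 0 + 1.026 + 0.702 + 0.33 + 0.2 + 0.09 + 0.024 = 2.372
Σ x·lx·mx = 7.186; T = 7.186/2.372 = 3.02951…
r ≈ ln(R0)/T = ln(2.372)/3.02951… = 0.285107… → 0.2851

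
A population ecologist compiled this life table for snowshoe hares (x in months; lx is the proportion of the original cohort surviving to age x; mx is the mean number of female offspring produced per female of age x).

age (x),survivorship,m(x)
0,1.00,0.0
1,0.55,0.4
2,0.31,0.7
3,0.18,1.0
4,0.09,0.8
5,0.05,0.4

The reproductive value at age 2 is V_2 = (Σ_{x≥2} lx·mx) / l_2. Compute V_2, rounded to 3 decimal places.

lx·mx for x ≥ 2: 0.217, 0.18, 0.072, 0.02 → sum = 0.489
V_2 = 0.489 / l_2 = 0.489 / 0.31 = 1.577419… → 1.577

1.577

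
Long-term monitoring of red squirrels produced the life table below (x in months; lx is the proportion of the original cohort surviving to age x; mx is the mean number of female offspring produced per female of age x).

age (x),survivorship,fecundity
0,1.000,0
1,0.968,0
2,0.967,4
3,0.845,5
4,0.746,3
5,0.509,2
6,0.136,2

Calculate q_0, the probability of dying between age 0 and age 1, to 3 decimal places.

q_0 = (l_0 − l_1) / l_0 = (1 − 0.968) / 1
     = 0.032 / 1 = 0.032 → 0.032

0.032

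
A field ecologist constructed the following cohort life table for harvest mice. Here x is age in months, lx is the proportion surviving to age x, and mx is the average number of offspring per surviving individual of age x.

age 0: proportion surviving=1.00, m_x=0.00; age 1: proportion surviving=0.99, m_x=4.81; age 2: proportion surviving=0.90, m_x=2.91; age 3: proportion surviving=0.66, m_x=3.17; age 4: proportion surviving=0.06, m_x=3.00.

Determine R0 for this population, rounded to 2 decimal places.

9.65

lx·mx by age: 0, 4.7619, 2.619, 2.0922, 0.18
R0 = Σ lx·mx = 9.6531 → 9.65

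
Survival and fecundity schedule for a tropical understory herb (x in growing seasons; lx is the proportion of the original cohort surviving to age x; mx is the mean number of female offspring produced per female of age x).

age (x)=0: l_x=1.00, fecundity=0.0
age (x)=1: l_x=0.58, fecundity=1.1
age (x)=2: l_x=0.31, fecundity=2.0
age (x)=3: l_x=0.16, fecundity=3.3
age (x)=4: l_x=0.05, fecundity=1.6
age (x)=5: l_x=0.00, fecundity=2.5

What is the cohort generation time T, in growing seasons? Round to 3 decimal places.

lx·mx: 0, 0.638, 0.62, 0.528, 0.08, 0 → R0 = 1.866
x·lx·mx: 0, 0.638, 1.24, 1.584, 0.32, 0 → Σ = 3.782
T = 3.782 / 1.866 = 2.026795… → 2.027

2.027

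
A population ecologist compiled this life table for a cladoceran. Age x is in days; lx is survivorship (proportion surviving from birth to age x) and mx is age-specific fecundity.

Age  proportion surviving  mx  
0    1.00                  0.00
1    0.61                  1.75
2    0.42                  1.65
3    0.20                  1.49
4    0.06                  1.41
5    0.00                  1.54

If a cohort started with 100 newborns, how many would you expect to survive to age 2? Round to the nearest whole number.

42

Expected survivors = N0 · l_2 = 100 × 0.42 = 42 → 42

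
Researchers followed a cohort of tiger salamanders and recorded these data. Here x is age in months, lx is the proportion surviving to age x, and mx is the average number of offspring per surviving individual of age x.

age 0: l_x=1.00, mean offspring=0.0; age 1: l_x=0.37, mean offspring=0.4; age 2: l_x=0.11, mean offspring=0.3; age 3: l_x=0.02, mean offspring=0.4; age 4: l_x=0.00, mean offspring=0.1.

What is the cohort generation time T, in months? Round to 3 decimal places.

1.259

lx·mx: 0, 0.148, 0.033, 0.008, 0 → R0 = 0.189
x·lx·mx: 0, 0.148, 0.066, 0.024, 0 → Σ = 0.238
T = 0.238 / 0.189 = 1.259259… → 1.259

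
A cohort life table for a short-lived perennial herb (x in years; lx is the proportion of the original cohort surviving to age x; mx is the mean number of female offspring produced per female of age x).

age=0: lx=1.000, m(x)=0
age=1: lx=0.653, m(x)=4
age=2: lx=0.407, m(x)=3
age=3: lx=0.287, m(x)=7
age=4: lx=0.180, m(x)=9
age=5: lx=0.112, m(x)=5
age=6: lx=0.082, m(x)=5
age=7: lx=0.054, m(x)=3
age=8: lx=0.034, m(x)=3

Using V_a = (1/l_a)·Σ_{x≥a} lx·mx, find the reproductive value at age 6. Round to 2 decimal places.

8.22

lx·mx for x ≥ 6: 0.41, 0.162, 0.102 → sum = 0.674
V_6 = 0.674 / l_6 = 0.674 / 0.082 = 8.219512… → 8.22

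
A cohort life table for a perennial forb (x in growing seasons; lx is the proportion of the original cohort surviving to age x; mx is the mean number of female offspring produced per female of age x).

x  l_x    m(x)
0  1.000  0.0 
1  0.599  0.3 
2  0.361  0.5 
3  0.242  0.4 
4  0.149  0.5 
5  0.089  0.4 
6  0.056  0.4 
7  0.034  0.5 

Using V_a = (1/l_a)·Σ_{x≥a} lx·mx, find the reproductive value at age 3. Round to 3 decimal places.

1.018

lx·mx for x ≥ 3: 0.0968, 0.0745, 0.0356, 0.0224, 0.017 → sum = 0.2463
V_3 = 0.2463 / l_3 = 0.2463 / 0.242 = 1.017769… → 1.018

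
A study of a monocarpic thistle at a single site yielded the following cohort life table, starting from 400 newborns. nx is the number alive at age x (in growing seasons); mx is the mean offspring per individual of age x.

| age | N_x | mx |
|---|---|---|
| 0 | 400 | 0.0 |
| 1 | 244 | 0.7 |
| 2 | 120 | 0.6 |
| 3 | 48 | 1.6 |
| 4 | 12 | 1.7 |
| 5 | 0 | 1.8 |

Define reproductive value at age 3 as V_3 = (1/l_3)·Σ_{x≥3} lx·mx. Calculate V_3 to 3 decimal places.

lx = nx/n0 = nx/400: 1, 0.61, 0.3, 0.12, 0.03, 0
lx·mx for x ≥ 3: 0.192, 0.051, 0 → sum = 0.243
V_3 = 0.243 / l_3 = 0.243 / 0.12 = 2.025 → 2.025

2.025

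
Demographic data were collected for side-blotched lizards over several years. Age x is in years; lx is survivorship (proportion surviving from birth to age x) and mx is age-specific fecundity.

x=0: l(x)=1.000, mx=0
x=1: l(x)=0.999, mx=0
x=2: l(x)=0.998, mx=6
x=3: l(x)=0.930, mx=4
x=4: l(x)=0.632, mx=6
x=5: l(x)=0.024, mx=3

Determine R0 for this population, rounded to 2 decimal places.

13.57

lx·mx by age: 0, 0, 5.988, 3.72, 3.792, 0.072
R0 = Σ lx·mx = 13.572 → 13.57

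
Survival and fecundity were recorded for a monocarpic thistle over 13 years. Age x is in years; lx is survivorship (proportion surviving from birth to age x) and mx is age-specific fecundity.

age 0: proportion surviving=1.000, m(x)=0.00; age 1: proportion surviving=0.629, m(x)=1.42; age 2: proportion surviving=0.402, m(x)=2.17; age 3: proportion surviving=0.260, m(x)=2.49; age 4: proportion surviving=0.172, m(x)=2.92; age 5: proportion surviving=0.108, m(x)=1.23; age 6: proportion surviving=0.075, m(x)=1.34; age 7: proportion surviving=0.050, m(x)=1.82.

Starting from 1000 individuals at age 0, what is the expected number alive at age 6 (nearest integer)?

Expected survivors = N0 · l_6 = 1000 × 0.075 = 75 → 75

75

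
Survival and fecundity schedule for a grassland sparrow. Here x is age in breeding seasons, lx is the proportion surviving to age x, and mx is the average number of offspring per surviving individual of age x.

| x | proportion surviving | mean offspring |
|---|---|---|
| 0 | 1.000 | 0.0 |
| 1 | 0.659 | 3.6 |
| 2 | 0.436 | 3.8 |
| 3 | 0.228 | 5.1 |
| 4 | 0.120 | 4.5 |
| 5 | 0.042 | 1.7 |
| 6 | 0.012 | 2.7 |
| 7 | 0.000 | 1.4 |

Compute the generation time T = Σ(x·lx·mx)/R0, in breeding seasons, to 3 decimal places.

lx·mx: 0, 2.3724, 1.6568, 1.1628, 0.54, 0.0714, 0.0324, 0 → R0 = 5.8358
x·lx·mx: 0, 2.3724, 3.3136, 3.4884, 2.16, 0.357, 0.1944, 0 → Σ = 11.8858
T = 11.8858 / 5.8358 = 2.036704… → 2.037

2.037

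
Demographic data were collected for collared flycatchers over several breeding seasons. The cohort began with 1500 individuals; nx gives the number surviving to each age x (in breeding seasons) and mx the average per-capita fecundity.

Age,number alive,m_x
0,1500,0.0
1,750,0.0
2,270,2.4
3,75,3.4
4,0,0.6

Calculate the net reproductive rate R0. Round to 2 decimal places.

0.60

lx = nx/n0 = nx/1500: 1, 0.5, 0.18, 0.05, 0
lx·mx by age: 0, 0, 0.432, 0.17, 0
R0 = Σ lx·mx = 0.602 → 0.60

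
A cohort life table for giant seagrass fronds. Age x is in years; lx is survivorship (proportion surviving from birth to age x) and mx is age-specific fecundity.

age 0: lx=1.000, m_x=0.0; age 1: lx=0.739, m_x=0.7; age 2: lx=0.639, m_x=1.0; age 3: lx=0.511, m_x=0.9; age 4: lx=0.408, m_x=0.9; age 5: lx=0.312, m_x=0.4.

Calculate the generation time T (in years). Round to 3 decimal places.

2.499

lx·mx: 0, 0.5173, 0.639, 0.4599, 0.3672, 0.1248 → R0 = 2.1082
x·lx·mx: 0, 0.5173, 1.278, 1.3797, 1.4688, 0.624 → Σ = 5.2678
T = 5.2678 / 2.1082 = 2.498719… → 2.499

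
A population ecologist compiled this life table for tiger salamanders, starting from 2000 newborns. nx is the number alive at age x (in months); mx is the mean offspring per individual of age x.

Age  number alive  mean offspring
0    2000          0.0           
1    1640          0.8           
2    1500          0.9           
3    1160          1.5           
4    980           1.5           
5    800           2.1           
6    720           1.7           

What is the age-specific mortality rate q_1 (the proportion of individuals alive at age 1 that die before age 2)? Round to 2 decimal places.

0.09

lx = nx/n0 = nx/2000: 1, 0.82, 0.75, 0.58, 0.49, 0.4, 0.36
q_1 = (l_1 − l_2) / l_1 = (0.82 − 0.75) / 0.82
     = 0.07 / 0.82 = 0.085366… → 0.09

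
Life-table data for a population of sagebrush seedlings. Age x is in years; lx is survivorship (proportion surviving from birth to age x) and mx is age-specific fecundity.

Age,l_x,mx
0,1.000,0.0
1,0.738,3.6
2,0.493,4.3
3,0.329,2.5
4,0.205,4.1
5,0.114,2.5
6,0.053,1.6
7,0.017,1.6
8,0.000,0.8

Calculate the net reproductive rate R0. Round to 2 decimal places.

6.84

lx·mx by age: 0, 2.6568, 2.1199, 0.8225, 0.8405, 0.285, 0.0848, 0.0272, 0
R0 = Σ lx·mx = 6.8367 → 6.84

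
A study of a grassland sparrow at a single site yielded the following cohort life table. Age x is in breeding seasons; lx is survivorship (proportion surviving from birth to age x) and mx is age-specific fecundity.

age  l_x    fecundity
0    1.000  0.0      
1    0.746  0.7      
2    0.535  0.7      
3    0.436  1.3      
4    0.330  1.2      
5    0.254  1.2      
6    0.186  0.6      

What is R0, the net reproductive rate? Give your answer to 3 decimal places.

lx·mx by age: 0, 0.5222, 0.3745, 0.5668, 0.396, 0.3048, 0.1116
R0 = Σ lx·mx = 2.2759 → 2.276

2.276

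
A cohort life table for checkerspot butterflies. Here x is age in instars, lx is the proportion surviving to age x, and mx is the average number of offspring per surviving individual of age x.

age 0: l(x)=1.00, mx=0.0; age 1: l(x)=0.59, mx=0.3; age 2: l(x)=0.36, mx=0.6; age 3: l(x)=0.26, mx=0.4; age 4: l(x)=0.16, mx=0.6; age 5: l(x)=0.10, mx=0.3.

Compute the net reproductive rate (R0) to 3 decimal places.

0.623

lx·mx by age: 0, 0.177, 0.216, 0.104, 0.096, 0.03
R0 = Σ lx·mx = 0.623 → 0.623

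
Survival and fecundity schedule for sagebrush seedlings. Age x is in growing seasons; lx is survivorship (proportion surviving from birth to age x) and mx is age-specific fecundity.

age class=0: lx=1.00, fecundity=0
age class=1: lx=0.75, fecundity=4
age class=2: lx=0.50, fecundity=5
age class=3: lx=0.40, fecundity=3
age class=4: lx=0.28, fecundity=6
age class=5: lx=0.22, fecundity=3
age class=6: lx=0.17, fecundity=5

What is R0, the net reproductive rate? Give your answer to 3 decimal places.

9.890

lx·mx by age: 0, 3, 2.5, 1.2, 1.68, 0.66, 0.85
R0 = Σ lx·mx = 9.89 → 9.890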